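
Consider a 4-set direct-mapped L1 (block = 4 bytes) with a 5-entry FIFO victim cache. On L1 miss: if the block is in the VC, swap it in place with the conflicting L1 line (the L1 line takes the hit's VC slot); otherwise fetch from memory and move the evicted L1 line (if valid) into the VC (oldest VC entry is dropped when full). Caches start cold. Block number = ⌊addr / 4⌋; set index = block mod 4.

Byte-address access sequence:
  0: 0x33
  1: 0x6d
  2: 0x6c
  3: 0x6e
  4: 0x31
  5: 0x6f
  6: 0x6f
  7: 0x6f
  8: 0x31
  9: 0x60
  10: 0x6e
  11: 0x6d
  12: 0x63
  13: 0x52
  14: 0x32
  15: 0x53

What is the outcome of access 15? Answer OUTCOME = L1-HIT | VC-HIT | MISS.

  [0] addr=0x33 blk=12 s=0: MISS | VC []
  [1] addr=0x6d blk=27 s=3: MISS | VC []
  [2] addr=0x6c blk=27 s=3: L1-HIT | VC []
  [3] addr=0x6e blk=27 s=3: L1-HIT | VC []
  [4] addr=0x31 blk=12 s=0: L1-HIT | VC []
  [5] addr=0x6f blk=27 s=3: L1-HIT | VC []
  [6] addr=0x6f blk=27 s=3: L1-HIT | VC []
  [7] addr=0x6f blk=27 s=3: L1-HIT | VC []
  [8] addr=0x31 blk=12 s=0: L1-HIT | VC []
  [9] addr=0x60 blk=24 s=0: MISS | VC [12]
  [10] addr=0x6e blk=27 s=3: L1-HIT | VC [12]
  [11] addr=0x6d blk=27 s=3: L1-HIT | VC [12]
  [12] addr=0x63 blk=24 s=0: L1-HIT | VC [12]
  [13] addr=0x52 blk=20 s=0: MISS | VC [12, 24]
  [14] addr=0x32 blk=12 s=0: VC-HIT | VC [20, 24]
  [15] addr=0x53 blk=20 s=0: VC-HIT | VC [12, 24]

OUTCOME = VC-HIT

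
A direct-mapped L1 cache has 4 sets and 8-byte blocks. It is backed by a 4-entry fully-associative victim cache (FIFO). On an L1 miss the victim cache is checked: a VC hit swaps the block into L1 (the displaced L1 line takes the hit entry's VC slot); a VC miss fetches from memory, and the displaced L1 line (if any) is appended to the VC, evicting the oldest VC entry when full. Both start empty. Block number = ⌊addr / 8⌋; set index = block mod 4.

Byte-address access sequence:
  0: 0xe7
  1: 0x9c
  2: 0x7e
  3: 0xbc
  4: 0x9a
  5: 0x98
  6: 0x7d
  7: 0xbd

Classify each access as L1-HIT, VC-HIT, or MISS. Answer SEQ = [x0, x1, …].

  [0] addr=0xe7 blk=28 s=0: MISS | VC []
  [1] addr=0x9c blk=19 s=3: MISS | VC []
  [2] addr=0x7e blk=15 s=3: MISS | VC [19]
  [3] addr=0xbc blk=23 s=3: MISS | VC [19, 15]
  [4] addr=0x9a blk=19 s=3: VC-HIT | VC [23, 15]
  [5] addr=0x98 blk=19 s=3: L1-HIT | VC [23, 15]
  [6] addr=0x7d blk=15 s=3: VC-HIT | VC [23, 19]
  [7] addr=0xbd blk=23 s=3: VC-HIT | VC [15, 19]

SEQ = [MISS, MISS, MISS, MISS, VC-HIT, L1-HIT, VC-HIT, VC-HIT]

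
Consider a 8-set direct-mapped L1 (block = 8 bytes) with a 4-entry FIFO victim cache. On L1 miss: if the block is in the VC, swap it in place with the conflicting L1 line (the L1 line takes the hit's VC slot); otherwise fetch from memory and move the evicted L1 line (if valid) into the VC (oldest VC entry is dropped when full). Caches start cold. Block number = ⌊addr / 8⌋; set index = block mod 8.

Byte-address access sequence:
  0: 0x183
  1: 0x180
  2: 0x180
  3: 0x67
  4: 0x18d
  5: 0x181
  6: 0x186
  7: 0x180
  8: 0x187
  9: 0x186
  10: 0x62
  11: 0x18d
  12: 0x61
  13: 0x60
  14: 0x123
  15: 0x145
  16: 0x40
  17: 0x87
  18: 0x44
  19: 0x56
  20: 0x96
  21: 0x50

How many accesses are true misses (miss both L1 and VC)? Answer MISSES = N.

MISSES = 9

  [0] addr=0x183 blk=48 s=0: MISS | VC []
  [1] addr=0x180 blk=48 s=0: L1-HIT | VC []
  [2] addr=0x180 blk=48 s=0: L1-HIT | VC []
  [3] addr=0x67 blk=12 s=4: MISS | VC []
  [4] addr=0x18d blk=49 s=1: MISS | VC []
  [5] addr=0x181 blk=48 s=0: L1-HIT | VC []
  [6] addr=0x186 blk=48 s=0: L1-HIT | VC []
  [7] addr=0x180 blk=48 s=0: L1-HIT | VC []
  [8] addr=0x187 blk=48 s=0: L1-HIT | VC []
  [9] addr=0x186 blk=48 s=0: L1-HIT | VC []
  [10] addr=0x62 blk=12 s=4: L1-HIT | VC []
  [11] addr=0x18d blk=49 s=1: L1-HIT | VC []
  [12] addr=0x61 blk=12 s=4: L1-HIT | VC []
  [13] addr=0x60 blk=12 s=4: L1-HIT | VC []
  [14] addr=0x123 blk=36 s=4: MISS | VC [12]
  [15] addr=0x145 blk=40 s=0: MISS | VC [12, 48]
  [16] addr=0x40 blk=8 s=0: MISS | VC [12, 48, 40]
  [17] addr=0x87 blk=16 s=0: MISS | VC [12, 48, 40, 8]
  [18] addr=0x44 blk=8 s=0: VC-HIT | VC [12, 48, 40, 16]
  [19] addr=0x56 blk=10 s=2: MISS | VC [12, 48, 40, 16]
  [20] addr=0x96 blk=18 s=2: MISS | VC [48, 40, 16, 10]
  [21] addr=0x50 blk=10 s=2: VC-HIT | VC [48, 40, 16, 18]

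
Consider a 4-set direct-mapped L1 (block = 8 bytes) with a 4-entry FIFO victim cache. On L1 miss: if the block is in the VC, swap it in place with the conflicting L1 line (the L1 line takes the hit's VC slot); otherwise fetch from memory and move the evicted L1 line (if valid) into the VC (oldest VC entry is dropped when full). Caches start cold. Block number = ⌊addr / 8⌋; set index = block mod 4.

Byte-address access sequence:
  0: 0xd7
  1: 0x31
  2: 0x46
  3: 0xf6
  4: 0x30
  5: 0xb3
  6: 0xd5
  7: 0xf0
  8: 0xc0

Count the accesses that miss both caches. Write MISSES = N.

0: 0xd7 (blk 26, set 2) → MISS  vc=[]
1: 0x31 (blk 6, set 2) → MISS  vc=[26]
2: 0x46 (blk 8, set 0) → MISS  vc=[26]
3: 0xf6 (blk 30, set 2) → MISS  vc=[26, 6]
4: 0x30 (blk 6, set 2) → VC-HIT  vc=[26, 30]
5: 0xb3 (blk 22, set 2) → MISS  vc=[26, 30, 6]
6: 0xd5 (blk 26, set 2) → VC-HIT  vc=[22, 30, 6]
7: 0xf0 (blk 30, set 2) → VC-HIT  vc=[22, 26, 6]
8: 0xc0 (blk 24, set 0) → MISS  vc=[22, 26, 6, 8]

MISSES = 6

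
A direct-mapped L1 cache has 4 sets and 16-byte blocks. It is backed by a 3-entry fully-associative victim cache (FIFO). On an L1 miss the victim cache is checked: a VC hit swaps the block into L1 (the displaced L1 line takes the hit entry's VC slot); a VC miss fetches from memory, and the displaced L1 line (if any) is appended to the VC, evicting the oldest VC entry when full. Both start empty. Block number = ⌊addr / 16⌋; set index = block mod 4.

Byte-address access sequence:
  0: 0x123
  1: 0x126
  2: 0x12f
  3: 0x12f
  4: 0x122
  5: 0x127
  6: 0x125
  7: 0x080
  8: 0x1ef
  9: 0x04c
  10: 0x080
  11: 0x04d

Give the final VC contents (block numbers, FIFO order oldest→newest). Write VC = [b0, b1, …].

VC = [18, 8]

#0 0x123→b18/s2 MISS; vc=[]
#1 0x126→b18/s2 L1-HIT; vc=[]
#2 0x12f→b18/s2 L1-HIT; vc=[]
#3 0x12f→b18/s2 L1-HIT; vc=[]
#4 0x122→b18/s2 L1-HIT; vc=[]
#5 0x127→b18/s2 L1-HIT; vc=[]
#6 0x125→b18/s2 L1-HIT; vc=[]
#7 0x80→b8/s0 MISS; vc=[]
#8 0x1ef→b30/s2 MISS; vc=[18]
#9 0x4c→b4/s0 MISS; vc=[18,8]
#10 0x80→b8/s0 VC-HIT; vc=[18,4]
#11 0x4d→b4/s0 VC-HIT; vc=[18,8]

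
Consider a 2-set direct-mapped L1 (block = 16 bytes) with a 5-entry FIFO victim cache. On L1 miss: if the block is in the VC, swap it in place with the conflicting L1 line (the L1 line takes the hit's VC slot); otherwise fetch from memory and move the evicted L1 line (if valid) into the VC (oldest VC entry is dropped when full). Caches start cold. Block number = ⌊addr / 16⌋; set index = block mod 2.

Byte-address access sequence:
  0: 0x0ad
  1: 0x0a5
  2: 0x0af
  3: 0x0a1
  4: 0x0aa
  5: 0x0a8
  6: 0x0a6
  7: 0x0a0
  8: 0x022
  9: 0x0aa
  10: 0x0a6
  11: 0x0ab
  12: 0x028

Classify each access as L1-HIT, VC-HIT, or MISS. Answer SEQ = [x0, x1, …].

  [0] addr=0xad blk=10 s=0: MISS | VC []
  [1] addr=0xa5 blk=10 s=0: L1-HIT | VC []
  [2] addr=0xaf blk=10 s=0: L1-HIT | VC []
  [3] addr=0xa1 blk=10 s=0: L1-HIT | VC []
  [4] addr=0xaa blk=10 s=0: L1-HIT | VC []
  [5] addr=0xa8 blk=10 s=0: L1-HIT | VC []
  [6] addr=0xa6 blk=10 s=0: L1-HIT | VC []
  [7] addr=0xa0 blk=10 s=0: L1-HIT | VC []
  [8] addr=0x22 blk=2 s=0: MISS | VC [10]
  [9] addr=0xaa blk=10 s=0: VC-HIT | VC [2]
  [10] addr=0xa6 blk=10 s=0: L1-HIT | VC [2]
  [11] addr=0xab blk=10 s=0: L1-HIT | VC [2]
  [12] addr=0x28 blk=2 s=0: VC-HIT | VC [10]

SEQ = [MISS, L1-HIT, L1-HIT, L1-HIT, L1-HIT, L1-HIT, L1-HIT, L1-HIT, MISS, VC-HIT, L1-HIT, L1-HIT, VC-HIT]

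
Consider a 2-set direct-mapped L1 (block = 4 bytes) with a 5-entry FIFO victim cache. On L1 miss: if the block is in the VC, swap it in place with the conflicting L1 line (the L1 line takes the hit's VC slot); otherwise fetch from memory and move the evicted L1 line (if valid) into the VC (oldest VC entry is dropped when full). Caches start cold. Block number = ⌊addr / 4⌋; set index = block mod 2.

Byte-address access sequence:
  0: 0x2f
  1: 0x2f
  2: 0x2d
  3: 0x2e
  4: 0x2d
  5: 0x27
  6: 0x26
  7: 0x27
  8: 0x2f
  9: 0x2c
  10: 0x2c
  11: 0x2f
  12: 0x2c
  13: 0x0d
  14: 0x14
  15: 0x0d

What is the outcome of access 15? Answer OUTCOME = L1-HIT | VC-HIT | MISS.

  [0] addr=0x2f blk=11 s=1: MISS | VC []
  [1] addr=0x2f blk=11 s=1: L1-HIT | VC []
  [2] addr=0x2d blk=11 s=1: L1-HIT | VC []
  [3] addr=0x2e blk=11 s=1: L1-HIT | VC []
  [4] addr=0x2d blk=11 s=1: L1-HIT | VC []
  [5] addr=0x27 blk=9 s=1: MISS | VC [11]
  [6] addr=0x26 blk=9 s=1: L1-HIT | VC [11]
  [7] addr=0x27 blk=9 s=1: L1-HIT | VC [11]
  [8] addr=0x2f blk=11 s=1: VC-HIT | VC [9]
  [9] addr=0x2c blk=11 s=1: L1-HIT | VC [9]
  [10] addr=0x2c blk=11 s=1: L1-HIT | VC [9]
  [11] addr=0x2f blk=11 s=1: L1-HIT | VC [9]
  [12] addr=0x2c blk=11 s=1: L1-HIT | VC [9]
  [13] addr=0xd blk=3 s=1: MISS | VC [9, 11]
  [14] addr=0x14 blk=5 s=1: MISS | VC [9, 11, 3]
  [15] addr=0xd blk=3 s=1: VC-HIT | VC [9, 11, 5]

OUTCOME = VC-HIT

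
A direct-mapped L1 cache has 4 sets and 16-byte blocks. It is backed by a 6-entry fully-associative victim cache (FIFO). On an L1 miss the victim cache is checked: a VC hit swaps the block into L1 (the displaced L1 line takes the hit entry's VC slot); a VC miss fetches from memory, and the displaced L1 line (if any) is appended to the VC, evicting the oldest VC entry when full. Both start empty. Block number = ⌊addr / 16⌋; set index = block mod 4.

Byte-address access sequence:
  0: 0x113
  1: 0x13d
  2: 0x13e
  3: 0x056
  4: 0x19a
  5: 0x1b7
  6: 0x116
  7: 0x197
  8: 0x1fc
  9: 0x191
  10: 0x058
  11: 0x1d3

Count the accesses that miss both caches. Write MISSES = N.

MISSES = 7

  [0] addr=0x113 blk=17 s=1: MISS | VC []
  [1] addr=0x13d blk=19 s=3: MISS | VC []
  [2] addr=0x13e blk=19 s=3: L1-HIT | VC []
  [3] addr=0x56 blk=5 s=1: MISS | VC [17]
  [4] addr=0x19a blk=25 s=1: MISS | VC [17, 5]
  [5] addr=0x1b7 blk=27 s=3: MISS | VC [17, 5, 19]
  [6] addr=0x116 blk=17 s=1: VC-HIT | VC [25, 5, 19]
  [7] addr=0x197 blk=25 s=1: VC-HIT | VC [17, 5, 19]
  [8] addr=0x1fc blk=31 s=3: MISS | VC [17, 5, 19, 27]
  [9] addr=0x191 blk=25 s=1: L1-HIT | VC [17, 5, 19, 27]
  [10] addr=0x58 blk=5 s=1: VC-HIT | VC [17, 25, 19, 27]
  [11] addr=0x1d3 blk=29 s=1: MISS | VC [17, 25, 19, 27, 5]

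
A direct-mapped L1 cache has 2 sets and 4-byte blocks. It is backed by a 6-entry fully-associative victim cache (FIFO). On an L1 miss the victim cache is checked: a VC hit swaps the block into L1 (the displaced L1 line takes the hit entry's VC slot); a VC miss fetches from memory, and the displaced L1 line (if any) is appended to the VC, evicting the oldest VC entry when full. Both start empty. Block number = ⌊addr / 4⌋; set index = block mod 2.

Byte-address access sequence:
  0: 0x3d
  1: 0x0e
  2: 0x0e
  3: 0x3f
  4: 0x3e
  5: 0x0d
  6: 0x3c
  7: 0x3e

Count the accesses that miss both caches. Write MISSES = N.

MISSES = 2

0: 0x3d (blk 15, set 1) → MISS  vc=[]
1: 0xe (blk 3, set 1) → MISS  vc=[15]
2: 0xe (blk 3, set 1) → L1-HIT  vc=[15]
3: 0x3f (blk 15, set 1) → VC-HIT  vc=[3]
4: 0x3e (blk 15, set 1) → L1-HIT  vc=[3]
5: 0xd (blk 3, set 1) → VC-HIT  vc=[15]
6: 0x3c (blk 15, set 1) → VC-HIT  vc=[3]
7: 0x3e (blk 15, set 1) → L1-HIT  vc=[3]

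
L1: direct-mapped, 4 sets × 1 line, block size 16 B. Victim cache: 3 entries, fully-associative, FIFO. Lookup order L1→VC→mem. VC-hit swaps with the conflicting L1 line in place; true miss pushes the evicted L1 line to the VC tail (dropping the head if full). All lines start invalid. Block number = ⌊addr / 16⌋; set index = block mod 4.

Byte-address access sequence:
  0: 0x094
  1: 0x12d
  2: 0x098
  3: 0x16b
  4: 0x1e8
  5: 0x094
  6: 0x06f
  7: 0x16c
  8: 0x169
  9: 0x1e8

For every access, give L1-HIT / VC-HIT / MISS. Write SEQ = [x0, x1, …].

SEQ = [MISS, MISS, L1-HIT, MISS, MISS, L1-HIT, MISS, VC-HIT, L1-HIT, VC-HIT]

  [0] addr=0x94 blk=9 s=1: MISS | VC []
  [1] addr=0x12d blk=18 s=2: MISS | VC []
  [2] addr=0x98 blk=9 s=1: L1-HIT | VC []
  [3] addr=0x16b blk=22 s=2: MISS | VC [18]
  [4] addr=0x1e8 blk=30 s=2: MISS | VC [18, 22]
  [5] addr=0x94 blk=9 s=1: L1-HIT | VC [18, 22]
  [6] addr=0x6f blk=6 s=2: MISS | VC [18, 22, 30]
  [7] addr=0x16c blk=22 s=2: VC-HIT | VC [18, 6, 30]
  [8] addr=0x169 blk=22 s=2: L1-HIT | VC [18, 6, 30]
  [9] addr=0x1e8 blk=30 s=2: VC-HIT | VC [18, 6, 22]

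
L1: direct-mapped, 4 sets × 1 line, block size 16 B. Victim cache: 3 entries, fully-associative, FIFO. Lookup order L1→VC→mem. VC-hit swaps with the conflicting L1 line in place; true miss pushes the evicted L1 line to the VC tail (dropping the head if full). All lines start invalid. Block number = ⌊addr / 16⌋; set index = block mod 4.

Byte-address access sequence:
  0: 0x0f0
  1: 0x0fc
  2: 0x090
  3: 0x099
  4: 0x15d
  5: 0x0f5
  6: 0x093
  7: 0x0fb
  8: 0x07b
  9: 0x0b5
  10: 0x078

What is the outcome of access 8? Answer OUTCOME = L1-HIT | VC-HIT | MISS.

#0 0xf0→b15/s3 MISS; vc=[]
#1 0xfc→b15/s3 L1-HIT; vc=[]
#2 0x90→b9/s1 MISS; vc=[]
#3 0x99→b9/s1 L1-HIT; vc=[]
#4 0x15d→b21/s1 MISS; vc=[9]
#5 0xf5→b15/s3 L1-HIT; vc=[9]
#6 0x93→b9/s1 VC-HIT; vc=[21]
#7 0xfb→b15/s3 L1-HIT; vc=[21]
#8 0x7b→b7/s3 MISS; vc=[21,15]
#9 0xb5→b11/s3 MISS; vc=[21,15,7]
#10 0x78→b7/s3 VC-HIT; vc=[21,15,11]

OUTCOME = MISS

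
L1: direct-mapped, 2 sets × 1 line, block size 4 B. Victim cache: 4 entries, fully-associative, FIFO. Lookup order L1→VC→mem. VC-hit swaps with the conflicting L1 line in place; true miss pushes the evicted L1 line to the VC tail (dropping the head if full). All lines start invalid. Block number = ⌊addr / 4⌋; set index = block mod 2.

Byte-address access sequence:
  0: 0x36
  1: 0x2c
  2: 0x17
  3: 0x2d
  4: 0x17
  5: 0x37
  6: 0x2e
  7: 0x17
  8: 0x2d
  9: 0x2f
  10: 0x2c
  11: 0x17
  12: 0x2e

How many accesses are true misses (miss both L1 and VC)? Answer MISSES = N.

  [0] addr=0x36 blk=13 s=1: MISS | VC []
  [1] addr=0x2c blk=11 s=1: MISS | VC [13]
  [2] addr=0x17 blk=5 s=1: MISS | VC [13, 11]
  [3] addr=0x2d blk=11 s=1: VC-HIT | VC [13, 5]
  [4] addr=0x17 blk=5 s=1: VC-HIT | VC [13, 11]
  [5] addr=0x37 blk=13 s=1: VC-HIT | VC [5, 11]
  [6] addr=0x2e blk=11 s=1: VC-HIT | VC [5, 13]
  [7] addr=0x17 blk=5 s=1: VC-HIT | VC [11, 13]
  [8] addr=0x2d blk=11 s=1: VC-HIT | VC [5, 13]
  [9] addr=0x2f blk=11 s=1: L1-HIT | VC [5, 13]
  [10] addr=0x2c blk=11 s=1: L1-HIT | VC [5, 13]
  [11] addr=0x17 blk=5 s=1: VC-HIT | VC [11, 13]
  [12] addr=0x2e blk=11 s=1: VC-HIT | VC [5, 13]

MISSES = 3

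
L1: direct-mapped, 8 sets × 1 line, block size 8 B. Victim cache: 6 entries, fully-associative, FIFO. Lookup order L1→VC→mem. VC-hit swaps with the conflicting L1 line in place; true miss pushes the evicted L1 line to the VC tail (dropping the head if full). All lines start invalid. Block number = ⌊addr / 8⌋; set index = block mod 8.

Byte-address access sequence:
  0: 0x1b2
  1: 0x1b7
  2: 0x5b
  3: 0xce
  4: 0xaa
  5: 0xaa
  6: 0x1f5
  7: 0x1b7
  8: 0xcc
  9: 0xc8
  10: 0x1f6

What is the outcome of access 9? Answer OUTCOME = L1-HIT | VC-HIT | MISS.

#0 0x1b2→b54/s6 MISS; vc=[]
#1 0x1b7→b54/s6 L1-HIT; vc=[]
#2 0x5b→b11/s3 MISS; vc=[]
#3 0xce→b25/s1 MISS; vc=[]
#4 0xaa→b21/s5 MISS; vc=[]
#5 0xaa→b21/s5 L1-HIT; vc=[]
#6 0x1f5→b62/s6 MISS; vc=[54]
#7 0x1b7→b54/s6 VC-HIT; vc=[62]
#8 0xcc→b25/s1 L1-HIT; vc=[62]
#9 0xc8→b25/s1 L1-HIT; vc=[62]
#10 0x1f6→b62/s6 VC-HIT; vc=[54]

OUTCOME = L1-HIT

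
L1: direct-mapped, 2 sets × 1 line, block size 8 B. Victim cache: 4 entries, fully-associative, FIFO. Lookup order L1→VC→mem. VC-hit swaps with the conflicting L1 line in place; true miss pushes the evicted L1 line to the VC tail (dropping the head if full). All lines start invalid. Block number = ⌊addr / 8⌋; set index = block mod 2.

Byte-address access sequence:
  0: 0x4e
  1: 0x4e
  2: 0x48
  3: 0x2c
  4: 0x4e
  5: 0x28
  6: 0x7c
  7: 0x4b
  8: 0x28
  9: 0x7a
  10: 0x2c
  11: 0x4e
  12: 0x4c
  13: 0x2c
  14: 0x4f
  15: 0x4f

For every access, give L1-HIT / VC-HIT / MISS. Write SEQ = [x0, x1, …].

SEQ = [MISS, L1-HIT, L1-HIT, MISS, VC-HIT, VC-HIT, MISS, VC-HIT, VC-HIT, VC-HIT, VC-HIT, VC-HIT, L1-HIT, VC-HIT, VC-HIT, L1-HIT]

0: 0x4e (blk 9, set 1) → MISS  vc=[]
1: 0x4e (blk 9, set 1) → L1-HIT  vc=[]
2: 0x48 (blk 9, set 1) → L1-HIT  vc=[]
3: 0x2c (blk 5, set 1) → MISS  vc=[9]
4: 0x4e (blk 9, set 1) → VC-HIT  vc=[5]
5: 0x28 (blk 5, set 1) → VC-HIT  vc=[9]
6: 0x7c (blk 15, set 1) → MISS  vc=[9, 5]
7: 0x4b (blk 9, set 1) → VC-HIT  vc=[15, 5]
8: 0x28 (blk 5, set 1) → VC-HIT  vc=[15, 9]
9: 0x7a (blk 15, set 1) → VC-HIT  vc=[5, 9]
10: 0x2c (blk 5, set 1) → VC-HIT  vc=[15, 9]
11: 0x4e (blk 9, set 1) → VC-HIT  vc=[15, 5]
12: 0x4c (blk 9, set 1) → L1-HIT  vc=[15, 5]
13: 0x2c (blk 5, set 1) → VC-HIT  vc=[15, 9]
14: 0x4f (blk 9, set 1) → VC-HIT  vc=[15, 5]
15: 0x4f (blk 9, set 1) → L1-HIT  vc=[15, 5]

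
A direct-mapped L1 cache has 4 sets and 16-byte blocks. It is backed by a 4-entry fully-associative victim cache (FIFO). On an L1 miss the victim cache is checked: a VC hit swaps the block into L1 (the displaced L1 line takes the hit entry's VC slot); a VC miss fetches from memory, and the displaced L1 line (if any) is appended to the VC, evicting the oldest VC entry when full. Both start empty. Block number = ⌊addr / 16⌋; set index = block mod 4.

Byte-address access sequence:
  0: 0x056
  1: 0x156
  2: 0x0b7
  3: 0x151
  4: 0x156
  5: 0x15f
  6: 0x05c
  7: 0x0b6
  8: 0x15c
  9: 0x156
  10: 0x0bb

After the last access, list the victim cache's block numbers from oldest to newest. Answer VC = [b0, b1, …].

#0 0x56→b5/s1 MISS; vc=[]
#1 0x156→b21/s1 MISS; vc=[5]
#2 0xb7→b11/s3 MISS; vc=[5]
#3 0x151→b21/s1 L1-HIT; vc=[5]
#4 0x156→b21/s1 L1-HIT; vc=[5]
#5 0x15f→b21/s1 L1-HIT; vc=[5]
#6 0x5c→b5/s1 VC-HIT; vc=[21]
#7 0xb6→b11/s3 L1-HIT; vc=[21]
#8 0x15c→b21/s1 VC-HIT; vc=[5]
#9 0x156→b21/s1 L1-HIT; vc=[5]
#10 0xbb→b11/s3 L1-HIT; vc=[5]

VC = [5]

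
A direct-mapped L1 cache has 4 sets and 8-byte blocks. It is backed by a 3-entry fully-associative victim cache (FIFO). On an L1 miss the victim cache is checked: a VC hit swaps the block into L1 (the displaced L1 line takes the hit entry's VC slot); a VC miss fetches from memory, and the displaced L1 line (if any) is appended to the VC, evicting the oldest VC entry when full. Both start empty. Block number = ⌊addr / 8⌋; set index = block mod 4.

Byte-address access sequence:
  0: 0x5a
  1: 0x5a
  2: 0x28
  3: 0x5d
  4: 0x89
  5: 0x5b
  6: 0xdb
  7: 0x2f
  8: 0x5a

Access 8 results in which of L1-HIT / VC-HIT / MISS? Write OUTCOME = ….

OUTCOME = VC-HIT

0: 0x5a (blk 11, set 3) → MISS  vc=[]
1: 0x5a (blk 11, set 3) → L1-HIT  vc=[]
2: 0x28 (blk 5, set 1) → MISS  vc=[]
3: 0x5d (blk 11, set 3) → L1-HIT  vc=[]
4: 0x89 (blk 17, set 1) → MISS  vc=[5]
5: 0x5b (blk 11, set 3) → L1-HIT  vc=[5]
6: 0xdb (blk 27, set 3) → MISS  vc=[5, 11]
7: 0x2f (blk 5, set 1) → VC-HIT  vc=[17, 11]
8: 0x5a (blk 11, set 3) → VC-HIT  vc=[17, 27]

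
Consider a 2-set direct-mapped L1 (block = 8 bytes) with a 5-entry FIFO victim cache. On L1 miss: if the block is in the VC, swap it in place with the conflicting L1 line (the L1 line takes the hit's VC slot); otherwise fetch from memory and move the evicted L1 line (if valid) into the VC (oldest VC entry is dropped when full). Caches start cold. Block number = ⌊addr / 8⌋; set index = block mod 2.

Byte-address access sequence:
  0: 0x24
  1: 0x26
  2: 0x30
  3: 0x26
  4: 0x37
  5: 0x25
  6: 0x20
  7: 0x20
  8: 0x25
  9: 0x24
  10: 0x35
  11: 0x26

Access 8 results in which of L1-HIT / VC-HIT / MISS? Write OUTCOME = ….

OUTCOME = L1-HIT

  [0] addr=0x24 blk=4 s=0: MISS | VC []
  [1] addr=0x26 blk=4 s=0: L1-HIT | VC []
  [2] addr=0x30 blk=6 s=0: MISS | VC [4]
  [3] addr=0x26 blk=4 s=0: VC-HIT | VC [6]
  [4] addr=0x37 blk=6 s=0: VC-HIT | VC [4]
  [5] addr=0x25 blk=4 s=0: VC-HIT | VC [6]
  [6] addr=0x20 blk=4 s=0: L1-HIT | VC [6]
  [7] addr=0x20 blk=4 s=0: L1-HIT | VC [6]
  [8] addr=0x25 blk=4 s=0: L1-HIT | VC [6]
  [9] addr=0x24 blk=4 s=0: L1-HIT | VC [6]
  [10] addr=0x35 blk=6 s=0: VC-HIT | VC [4]
  [11] addr=0x26 blk=4 s=0: VC-HIT | VC [6]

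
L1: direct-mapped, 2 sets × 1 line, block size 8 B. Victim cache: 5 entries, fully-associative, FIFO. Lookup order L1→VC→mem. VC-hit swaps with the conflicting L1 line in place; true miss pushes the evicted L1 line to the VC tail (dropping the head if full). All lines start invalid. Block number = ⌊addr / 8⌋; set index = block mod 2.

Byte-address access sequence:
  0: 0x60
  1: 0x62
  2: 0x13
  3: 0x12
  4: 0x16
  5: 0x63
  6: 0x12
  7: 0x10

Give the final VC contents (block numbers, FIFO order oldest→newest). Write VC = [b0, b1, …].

  [0] addr=0x60 blk=12 s=0: MISS | VC []
  [1] addr=0x62 blk=12 s=0: L1-HIT | VC []
  [2] addr=0x13 blk=2 s=0: MISS | VC [12]
  [3] addr=0x12 blk=2 s=0: L1-HIT | VC [12]
  [4] addr=0x16 blk=2 s=0: L1-HIT | VC [12]
  [5] addr=0x63 blk=12 s=0: VC-HIT | VC [2]
  [6] addr=0x12 blk=2 s=0: VC-HIT | VC [12]
  [7] addr=0x10 blk=2 s=0: L1-HIT | VC [12]

VC = [12]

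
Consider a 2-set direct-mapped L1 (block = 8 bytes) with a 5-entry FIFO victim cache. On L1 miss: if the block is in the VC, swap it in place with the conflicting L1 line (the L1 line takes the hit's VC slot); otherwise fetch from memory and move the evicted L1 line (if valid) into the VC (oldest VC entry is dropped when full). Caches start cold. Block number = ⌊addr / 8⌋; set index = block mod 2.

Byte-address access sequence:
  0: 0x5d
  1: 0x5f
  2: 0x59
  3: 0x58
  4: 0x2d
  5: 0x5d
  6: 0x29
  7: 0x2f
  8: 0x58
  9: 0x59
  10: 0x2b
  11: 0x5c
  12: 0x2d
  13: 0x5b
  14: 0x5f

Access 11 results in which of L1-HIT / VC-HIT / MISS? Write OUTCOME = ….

OUTCOME = VC-HIT

#0 0x5d→b11/s1 MISS; vc=[]
#1 0x5f→b11/s1 L1-HIT; vc=[]
#2 0x59→b11/s1 L1-HIT; vc=[]
#3 0x58→b11/s1 L1-HIT; vc=[]
#4 0x2d→b5/s1 MISS; vc=[11]
#5 0x5d→b11/s1 VC-HIT; vc=[5]
#6 0x29→b5/s1 VC-HIT; vc=[11]
#7 0x2f→b5/s1 L1-HIT; vc=[11]
#8 0x58→b11/s1 VC-HIT; vc=[5]
#9 0x59→b11/s1 L1-HIT; vc=[5]
#10 0x2b→b5/s1 VC-HIT; vc=[11]
#11 0x5c→b11/s1 VC-HIT; vc=[5]
#12 0x2d→b5/s1 VC-HIT; vc=[11]
#13 0x5b→b11/s1 VC-HIT; vc=[5]
#14 0x5f→b11/s1 L1-HIT; vc=[5]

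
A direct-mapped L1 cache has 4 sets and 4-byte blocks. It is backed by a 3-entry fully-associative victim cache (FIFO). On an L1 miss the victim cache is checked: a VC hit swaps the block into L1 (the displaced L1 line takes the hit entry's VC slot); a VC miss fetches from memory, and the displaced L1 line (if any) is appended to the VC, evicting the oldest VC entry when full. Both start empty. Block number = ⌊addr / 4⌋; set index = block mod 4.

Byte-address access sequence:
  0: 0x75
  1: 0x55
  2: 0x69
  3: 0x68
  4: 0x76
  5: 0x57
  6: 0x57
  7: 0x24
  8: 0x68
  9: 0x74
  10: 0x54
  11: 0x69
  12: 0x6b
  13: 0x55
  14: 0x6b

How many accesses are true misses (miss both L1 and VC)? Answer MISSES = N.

0: 0x75 (blk 29, set 1) → MISS  vc=[]
1: 0x55 (blk 21, set 1) → MISS  vc=[29]
2: 0x69 (blk 26, set 2) → MISS  vc=[29]
3: 0x68 (blk 26, set 2) → L1-HIT  vc=[29]
4: 0x76 (blk 29, set 1) → VC-HIT  vc=[21]
5: 0x57 (blk 21, set 1) → VC-HIT  vc=[29]
6: 0x57 (blk 21, set 1) → L1-HIT  vc=[29]
7: 0x24 (blk 9, set 1) → MISS  vc=[29, 21]
8: 0x68 (blk 26, set 2) → L1-HIT  vc=[29, 21]
9: 0x74 (blk 29, set 1) → VC-HIT  vc=[9, 21]
10: 0x54 (blk 21, set 1) → VC-HIT  vc=[9, 29]
11: 0x69 (blk 26, set 2) → L1-HIT  vc=[9, 29]
12: 0x6b (blk 26, set 2) → L1-HIT  vc=[9, 29]
13: 0x55 (blk 21, set 1) → L1-HIT  vc=[9, 29]
14: 0x6b (blk 26, set 2) → L1-HIT  vc=[9, 29]

MISSES = 4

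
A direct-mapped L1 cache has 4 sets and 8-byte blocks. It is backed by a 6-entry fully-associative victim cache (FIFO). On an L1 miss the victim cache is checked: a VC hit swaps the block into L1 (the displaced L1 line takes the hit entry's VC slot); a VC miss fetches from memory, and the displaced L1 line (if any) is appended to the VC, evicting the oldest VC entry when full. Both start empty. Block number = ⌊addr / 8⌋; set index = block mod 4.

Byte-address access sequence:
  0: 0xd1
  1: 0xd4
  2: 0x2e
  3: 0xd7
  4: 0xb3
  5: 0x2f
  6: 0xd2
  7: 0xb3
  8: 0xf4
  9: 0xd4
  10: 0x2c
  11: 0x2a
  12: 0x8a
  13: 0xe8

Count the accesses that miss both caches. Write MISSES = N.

MISSES = 6

  [0] addr=0xd1 blk=26 s=2: MISS | VC []
  [1] addr=0xd4 blk=26 s=2: L1-HIT | VC []
  [2] addr=0x2e blk=5 s=1: MISS | VC []
  [3] addr=0xd7 blk=26 s=2: L1-HIT | VC []
  [4] addr=0xb3 blk=22 s=2: MISS | VC [26]
  [5] addr=0x2f blk=5 s=1: L1-HIT | VC [26]
  [6] addr=0xd2 blk=26 s=2: VC-HIT | VC [22]
  [7] addr=0xb3 blk=22 s=2: VC-HIT | VC [26]
  [8] addr=0xf4 blk=30 s=2: MISS | VC [26, 22]
  [9] addr=0xd4 blk=26 s=2: VC-HIT | VC [30, 22]
  [10] addr=0x2c blk=5 s=1: L1-HIT | VC [30, 22]
  [11] addr=0x2a blk=5 s=1: L1-HIT | VC [30, 22]
  [12] addr=0x8a blk=17 s=1: MISS | VC [30, 22, 5]
  [13] addr=0xe8 blk=29 s=1: MISS | VC [30, 22, 5, 17]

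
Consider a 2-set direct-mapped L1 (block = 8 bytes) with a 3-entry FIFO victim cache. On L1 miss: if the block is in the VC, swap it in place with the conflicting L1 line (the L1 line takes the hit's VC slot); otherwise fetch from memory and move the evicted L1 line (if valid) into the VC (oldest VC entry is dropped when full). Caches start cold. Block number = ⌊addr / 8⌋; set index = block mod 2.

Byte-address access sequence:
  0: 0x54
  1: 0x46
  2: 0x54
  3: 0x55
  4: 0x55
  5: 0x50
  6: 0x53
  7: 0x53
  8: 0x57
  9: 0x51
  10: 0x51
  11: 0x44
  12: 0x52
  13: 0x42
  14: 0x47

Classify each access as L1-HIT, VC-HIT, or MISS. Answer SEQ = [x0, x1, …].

SEQ = [MISS, MISS, VC-HIT, L1-HIT, L1-HIT, L1-HIT, L1-HIT, L1-HIT, L1-HIT, L1-HIT, L1-HIT, VC-HIT, VC-HIT, VC-HIT, L1-HIT]

#0 0x54→b10/s0 MISS; vc=[]
#1 0x46→b8/s0 MISS; vc=[10]
#2 0x54→b10/s0 VC-HIT; vc=[8]
#3 0x55→b10/s0 L1-HIT; vc=[8]
#4 0x55→b10/s0 L1-HIT; vc=[8]
#5 0x50→b10/s0 L1-HIT; vc=[8]
#6 0x53→b10/s0 L1-HIT; vc=[8]
#7 0x53→b10/s0 L1-HIT; vc=[8]
#8 0x57→b10/s0 L1-HIT; vc=[8]
#9 0x51→b10/s0 L1-HIT; vc=[8]
#10 0x51→b10/s0 L1-HIT; vc=[8]
#11 0x44→b8/s0 VC-HIT; vc=[10]
#12 0x52→b10/s0 VC-HIT; vc=[8]
#13 0x42→b8/s0 VC-HIT; vc=[10]
#14 0x47→b8/s0 L1-HIT; vc=[10]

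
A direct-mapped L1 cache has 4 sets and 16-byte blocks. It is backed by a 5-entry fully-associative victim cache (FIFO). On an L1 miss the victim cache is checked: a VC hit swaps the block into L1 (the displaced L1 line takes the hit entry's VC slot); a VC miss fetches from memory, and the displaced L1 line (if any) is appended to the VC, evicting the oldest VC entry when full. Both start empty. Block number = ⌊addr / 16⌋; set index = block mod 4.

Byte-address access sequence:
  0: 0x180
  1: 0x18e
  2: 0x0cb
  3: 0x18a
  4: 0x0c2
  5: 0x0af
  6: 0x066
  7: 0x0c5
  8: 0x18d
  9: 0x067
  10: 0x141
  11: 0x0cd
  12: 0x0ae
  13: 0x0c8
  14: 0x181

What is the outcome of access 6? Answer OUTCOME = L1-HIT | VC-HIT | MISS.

OUTCOME = MISS

  [0] addr=0x180 blk=24 s=0: MISS | VC []
  [1] addr=0x18e blk=24 s=0: L1-HIT | VC []
  [2] addr=0xcb blk=12 s=0: MISS | VC [24]
  [3] addr=0x18a blk=24 s=0: VC-HIT | VC [12]
  [4] addr=0xc2 blk=12 s=0: VC-HIT | VC [24]
  [5] addr=0xaf blk=10 s=2: MISS | VC [24]
  [6] addr=0x66 blk=6 s=2: MISS | VC [24, 10]
  [7] addr=0xc5 blk=12 s=0: L1-HIT | VC [24, 10]
  [8] addr=0x18d blk=24 s=0: VC-HIT | VC [12, 10]
  [9] addr=0x67 blk=6 s=2: L1-HIT | VC [12, 10]
  [10] addr=0x141 blk=20 s=0: MISS | VC [12, 10, 24]
  [11] addr=0xcd blk=12 s=0: VC-HIT | VC [20, 10, 24]
  [12] addr=0xae blk=10 s=2: VC-HIT | VC [20, 6, 24]
  [13] addr=0xc8 blk=12 s=0: L1-HIT | VC [20, 6, 24]
  [14] addr=0x181 blk=24 s=0: VC-HIT | VC [20, 6, 12]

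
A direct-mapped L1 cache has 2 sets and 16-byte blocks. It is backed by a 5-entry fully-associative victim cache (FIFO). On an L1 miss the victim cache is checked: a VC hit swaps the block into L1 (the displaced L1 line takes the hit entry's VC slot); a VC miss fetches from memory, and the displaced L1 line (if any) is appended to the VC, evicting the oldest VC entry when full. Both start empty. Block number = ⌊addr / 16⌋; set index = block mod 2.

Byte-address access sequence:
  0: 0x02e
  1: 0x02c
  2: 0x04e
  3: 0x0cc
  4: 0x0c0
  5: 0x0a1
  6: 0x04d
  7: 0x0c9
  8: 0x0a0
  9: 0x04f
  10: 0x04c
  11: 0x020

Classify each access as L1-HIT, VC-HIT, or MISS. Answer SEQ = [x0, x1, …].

SEQ = [MISS, L1-HIT, MISS, MISS, L1-HIT, MISS, VC-HIT, VC-HIT, VC-HIT, VC-HIT, L1-HIT, VC-HIT]

#0 0x2e→b2/s0 MISS; vc=[]
#1 0x2c→b2/s0 L1-HIT; vc=[]
#2 0x4e→b4/s0 MISS; vc=[2]
#3 0xcc→b12/s0 MISS; vc=[2,4]
#4 0xc0→b12/s0 L1-HIT; vc=[2,4]
#5 0xa1→b10/s0 MISS; vc=[2,4,12]
#6 0x4d→b4/s0 VC-HIT; vc=[2,10,12]
#7 0xc9→b12/s0 VC-HIT; vc=[2,10,4]
#8 0xa0→b10/s0 VC-HIT; vc=[2,12,4]
#9 0x4f→b4/s0 VC-HIT; vc=[2,12,10]
#10 0x4c→b4/s0 L1-HIT; vc=[2,12,10]
#11 0x20→b2/s0 VC-HIT; vc=[4,12,10]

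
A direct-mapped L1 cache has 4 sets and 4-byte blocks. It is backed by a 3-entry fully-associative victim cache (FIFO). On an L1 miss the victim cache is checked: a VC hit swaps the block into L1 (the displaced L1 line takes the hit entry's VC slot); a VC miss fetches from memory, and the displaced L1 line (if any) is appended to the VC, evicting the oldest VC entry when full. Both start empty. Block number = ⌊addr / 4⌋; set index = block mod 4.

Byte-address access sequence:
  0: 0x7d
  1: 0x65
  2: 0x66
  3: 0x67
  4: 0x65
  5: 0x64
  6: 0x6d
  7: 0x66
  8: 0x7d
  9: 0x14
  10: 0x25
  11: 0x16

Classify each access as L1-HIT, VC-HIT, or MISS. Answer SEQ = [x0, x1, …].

SEQ = [MISS, MISS, L1-HIT, L1-HIT, L1-HIT, L1-HIT, MISS, L1-HIT, VC-HIT, MISS, MISS, VC-HIT]

0: 0x7d (blk 31, set 3) → MISS  vc=[]
1: 0x65 (blk 25, set 1) → MISS  vc=[]
2: 0x66 (blk 25, set 1) → L1-HIT  vc=[]
3: 0x67 (blk 25, set 1) → L1-HIT  vc=[]
4: 0x65 (blk 25, set 1) → L1-HIT  vc=[]
5: 0x64 (blk 25, set 1) → L1-HIT  vc=[]
6: 0x6d (blk 27, set 3) → MISS  vc=[31]
7: 0x66 (blk 25, set 1) → L1-HIT  vc=[31]
8: 0x7d (blk 31, set 3) → VC-HIT  vc=[27]
9: 0x14 (blk 5, set 1) → MISS  vc=[27, 25]
10: 0x25 (blk 9, set 1) → MISS  vc=[27, 25, 5]
11: 0x16 (blk 5, set 1) → VC-HIT  vc=[27, 25, 9]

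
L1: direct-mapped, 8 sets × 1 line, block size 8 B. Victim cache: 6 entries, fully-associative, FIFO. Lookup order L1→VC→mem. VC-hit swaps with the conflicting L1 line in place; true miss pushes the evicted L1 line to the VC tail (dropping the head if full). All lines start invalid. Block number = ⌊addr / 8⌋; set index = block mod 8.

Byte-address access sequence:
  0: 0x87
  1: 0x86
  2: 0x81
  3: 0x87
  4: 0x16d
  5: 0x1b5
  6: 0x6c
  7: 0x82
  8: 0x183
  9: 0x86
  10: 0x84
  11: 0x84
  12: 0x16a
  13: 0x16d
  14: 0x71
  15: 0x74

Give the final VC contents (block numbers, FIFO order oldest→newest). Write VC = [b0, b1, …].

#0 0x87→b16/s0 MISS; vc=[]
#1 0x86→b16/s0 L1-HIT; vc=[]
#2 0x81→b16/s0 L1-HIT; vc=[]
#3 0x87→b16/s0 L1-HIT; vc=[]
#4 0x16d→b45/s5 MISS; vc=[]
#5 0x1b5→b54/s6 MISS; vc=[]
#6 0x6c→b13/s5 MISS; vc=[45]
#7 0x82→b16/s0 L1-HIT; vc=[45]
#8 0x183→b48/s0 MISS; vc=[45,16]
#9 0x86→b16/s0 VC-HIT; vc=[45,48]
#10 0x84→b16/s0 L1-HIT; vc=[45,48]
#11 0x84→b16/s0 L1-HIT; vc=[45,48]
#12 0x16a→b45/s5 VC-HIT; vc=[13,48]
#13 0x16d→b45/s5 L1-HIT; vc=[13,48]
#14 0x71→b14/s6 MISS; vc=[13,48,54]
#15 0x74→b14/s6 L1-HIT; vc=[13,48,54]

VC = [13, 48, 54]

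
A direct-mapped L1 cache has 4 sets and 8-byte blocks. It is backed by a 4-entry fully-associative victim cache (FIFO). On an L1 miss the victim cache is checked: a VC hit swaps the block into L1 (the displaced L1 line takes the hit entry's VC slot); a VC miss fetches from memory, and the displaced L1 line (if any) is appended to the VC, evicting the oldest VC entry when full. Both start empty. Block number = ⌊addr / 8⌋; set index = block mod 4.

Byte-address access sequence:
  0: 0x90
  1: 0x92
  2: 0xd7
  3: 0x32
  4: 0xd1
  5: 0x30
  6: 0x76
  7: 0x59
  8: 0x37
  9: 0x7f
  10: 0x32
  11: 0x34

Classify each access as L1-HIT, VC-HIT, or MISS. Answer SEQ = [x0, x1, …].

#0 0x90→b18/s2 MISS; vc=[]
#1 0x92→b18/s2 L1-HIT; vc=[]
#2 0xd7→b26/s2 MISS; vc=[18]
#3 0x32→b6/s2 MISS; vc=[18,26]
#4 0xd1→b26/s2 VC-HIT; vc=[18,6]
#5 0x30→b6/s2 VC-HIT; vc=[18,26]
#6 0x76→b14/s2 MISS; vc=[18,26,6]
#7 0x59→b11/s3 MISS; vc=[18,26,6]
#8 0x37→b6/s2 VC-HIT; vc=[18,26,14]
#9 0x7f→b15/s3 MISS; vc=[18,26,14,11]
#10 0x32→b6/s2 L1-HIT; vc=[18,26,14,11]
#11 0x34→b6/s2 L1-HIT; vc=[18,26,14,11]

SEQ = [MISS, L1-HIT, MISS, MISS, VC-HIT, VC-HIT, MISS, MISS, VC-HIT, MISS, L1-HIT, L1-HIT]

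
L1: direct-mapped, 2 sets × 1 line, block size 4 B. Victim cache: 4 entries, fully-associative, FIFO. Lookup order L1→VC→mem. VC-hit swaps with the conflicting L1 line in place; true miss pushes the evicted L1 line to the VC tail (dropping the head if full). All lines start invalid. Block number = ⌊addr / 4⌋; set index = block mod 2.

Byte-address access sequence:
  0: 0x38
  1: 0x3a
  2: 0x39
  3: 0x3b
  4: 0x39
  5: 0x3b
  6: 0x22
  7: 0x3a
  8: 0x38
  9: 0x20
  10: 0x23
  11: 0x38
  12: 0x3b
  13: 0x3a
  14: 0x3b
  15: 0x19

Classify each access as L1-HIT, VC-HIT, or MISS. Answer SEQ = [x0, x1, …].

  [0] addr=0x38 blk=14 s=0: MISS | VC []
  [1] addr=0x3a blk=14 s=0: L1-HIT | VC []
  [2] addr=0x39 blk=14 s=0: L1-HIT | VC []
  [3] addr=0x3b blk=14 s=0: L1-HIT | VC []
  [4] addr=0x39 blk=14 s=0: L1-HIT | VC []
  [5] addr=0x3b blk=14 s=0: L1-HIT | VC []
  [6] addr=0x22 blk=8 s=0: MISS | VC [14]
  [7] addr=0x3a blk=14 s=0: VC-HIT | VC [8]
  [8] addr=0x38 blk=14 s=0: L1-HIT | VC [8]
  [9] addr=0x20 blk=8 s=0: VC-HIT | VC [14]
  [10] addr=0x23 blk=8 s=0: L1-HIT | VC [14]
  [11] addr=0x38 blk=14 s=0: VC-HIT | VC [8]
  [12] addr=0x3b blk=14 s=0: L1-HIT | VC [8]
  [13] addr=0x3a blk=14 s=0: L1-HIT | VC [8]
  [14] addr=0x3b blk=14 s=0: L1-HIT | VC [8]
  [15] addr=0x19 blk=6 s=0: MISS | VC [8, 14]

SEQ = [MISS, L1-HIT, L1-HIT, L1-HIT, L1-HIT, L1-HIT, MISS, VC-HIT, L1-HIT, VC-HIT, L1-HIT, VC-HIT, L1-HIT, L1-HIT, L1-HIT, MISS]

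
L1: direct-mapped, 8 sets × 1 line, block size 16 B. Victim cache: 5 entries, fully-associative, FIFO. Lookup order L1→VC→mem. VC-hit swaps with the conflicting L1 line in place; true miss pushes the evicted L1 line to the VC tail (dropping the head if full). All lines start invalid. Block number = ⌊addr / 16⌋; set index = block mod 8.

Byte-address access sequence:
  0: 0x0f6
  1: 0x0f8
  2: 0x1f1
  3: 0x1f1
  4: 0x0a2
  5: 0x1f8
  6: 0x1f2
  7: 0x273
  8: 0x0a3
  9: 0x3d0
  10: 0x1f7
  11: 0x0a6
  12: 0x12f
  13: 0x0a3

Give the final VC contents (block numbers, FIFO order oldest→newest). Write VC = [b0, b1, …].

VC = [15, 39, 18]

  [0] addr=0xf6 blk=15 s=7: MISS | VC []
  [1] addr=0xf8 blk=15 s=7: L1-HIT | VC []
  [2] addr=0x1f1 blk=31 s=7: MISS | VC [15]
  [3] addr=0x1f1 blk=31 s=7: L1-HIT | VC [15]
  [4] addr=0xa2 blk=10 s=2: MISS | VC [15]
  [5] addr=0x1f8 blk=31 s=7: L1-HIT | VC [15]
  [6] addr=0x1f2 blk=31 s=7: L1-HIT | VC [15]
  [7] addr=0x273 blk=39 s=7: MISS | VC [15, 31]
  [8] addr=0xa3 blk=10 s=2: L1-HIT | VC [15, 31]
  [9] addr=0x3d0 blk=61 s=5: MISS | VC [15, 31]
  [10] addr=0x1f7 blk=31 s=7: VC-HIT | VC [15, 39]
  [11] addr=0xa6 blk=10 s=2: L1-HIT | VC [15, 39]
  [12] addr=0x12f blk=18 s=2: MISS | VC [15, 39, 10]
  [13] addr=0xa3 blk=10 s=2: VC-HIT | VC [15, 39, 18]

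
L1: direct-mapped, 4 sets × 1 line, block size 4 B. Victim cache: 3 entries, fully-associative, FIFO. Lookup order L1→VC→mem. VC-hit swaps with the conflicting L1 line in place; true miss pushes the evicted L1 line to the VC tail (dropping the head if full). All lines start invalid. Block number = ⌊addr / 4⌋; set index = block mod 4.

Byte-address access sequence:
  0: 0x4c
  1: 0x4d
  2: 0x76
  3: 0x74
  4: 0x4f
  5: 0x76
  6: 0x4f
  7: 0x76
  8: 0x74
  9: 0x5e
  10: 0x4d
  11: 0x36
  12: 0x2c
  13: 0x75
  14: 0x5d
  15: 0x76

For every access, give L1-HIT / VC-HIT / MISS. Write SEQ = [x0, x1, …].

#0 0x4c→b19/s3 MISS; vc=[]
#1 0x4d→b19/s3 L1-HIT; vc=[]
#2 0x76→b29/s1 MISS; vc=[]
#3 0x74→b29/s1 L1-HIT; vc=[]
#4 0x4f→b19/s3 L1-HIT; vc=[]
#5 0x76→b29/s1 L1-HIT; vc=[]
#6 0x4f→b19/s3 L1-HIT; vc=[]
#7 0x76→b29/s1 L1-HIT; vc=[]
#8 0x74→b29/s1 L1-HIT; vc=[]
#9 0x5e→b23/s3 MISS; vc=[19]
#10 0x4d→b19/s3 VC-HIT; vc=[23]
#11 0x36→b13/s1 MISS; vc=[23,29]
#12 0x2c→b11/s3 MISS; vc=[23,29,19]
#13 0x75→b29/s1 VC-HIT; vc=[23,13,19]
#14 0x5d→b23/s3 VC-HIT; vc=[11,13,19]
#15 0x76→b29/s1 L1-HIT; vc=[11,13,19]

SEQ = [MISS, L1-HIT, MISS, L1-HIT, L1-HIT, L1-HIT, L1-HIT, L1-HIT, L1-HIT, MISS, VC-HIT, MISS, MISS, VC-HIT, VC-HIT, L1-HIT]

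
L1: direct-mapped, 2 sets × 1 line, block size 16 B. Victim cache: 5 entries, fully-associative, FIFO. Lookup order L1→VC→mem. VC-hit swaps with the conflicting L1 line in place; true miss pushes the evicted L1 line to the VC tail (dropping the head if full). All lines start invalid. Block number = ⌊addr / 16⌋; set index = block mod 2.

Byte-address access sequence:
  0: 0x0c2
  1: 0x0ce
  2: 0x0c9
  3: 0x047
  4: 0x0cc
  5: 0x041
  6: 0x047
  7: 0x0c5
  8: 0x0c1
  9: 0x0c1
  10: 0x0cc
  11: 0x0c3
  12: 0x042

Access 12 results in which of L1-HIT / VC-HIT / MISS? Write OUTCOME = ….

OUTCOME = VC-HIT

0: 0xc2 (blk 12, set 0) → MISS  vc=[]
1: 0xce (blk 12, set 0) → L1-HIT  vc=[]
2: 0xc9 (blk 12, set 0) → L1-HIT  vc=[]
3: 0x47 (blk 4, set 0) → MISS  vc=[12]
4: 0xcc (blk 12, set 0) → VC-HIT  vc=[4]
5: 0x41 (blk 4, set 0) → VC-HIT  vc=[12]
6: 0x47 (blk 4, set 0) → L1-HIT  vc=[12]
7: 0xc5 (blk 12, set 0) → VC-HIT  vc=[4]
8: 0xc1 (blk 12, set 0) → L1-HIT  vc=[4]
9: 0xc1 (blk 12, set 0) → L1-HIT  vc=[4]
10: 0xcc (blk 12, set 0) → L1-HIT  vc=[4]
11: 0xc3 (blk 12, set 0) → L1-HIT  vc=[4]
12: 0x42 (blk 4, set 0) → VC-HIT  vc=[12]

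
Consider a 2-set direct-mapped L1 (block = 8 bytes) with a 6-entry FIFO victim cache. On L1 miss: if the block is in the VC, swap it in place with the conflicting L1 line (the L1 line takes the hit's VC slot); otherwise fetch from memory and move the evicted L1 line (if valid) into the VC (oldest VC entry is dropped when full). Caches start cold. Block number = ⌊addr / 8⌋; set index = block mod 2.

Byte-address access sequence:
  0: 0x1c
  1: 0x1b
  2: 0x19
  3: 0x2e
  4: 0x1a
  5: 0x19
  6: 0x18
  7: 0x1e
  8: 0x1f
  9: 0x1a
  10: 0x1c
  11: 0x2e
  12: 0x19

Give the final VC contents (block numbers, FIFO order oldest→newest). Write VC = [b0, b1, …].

VC = [5]

0: 0x1c (blk 3, set 1) → MISS  vc=[]
1: 0x1b (blk 3, set 1) → L1-HIT  vc=[]
2: 0x19 (blk 3, set 1) → L1-HIT  vc=[]
3: 0x2e (blk 5, set 1) → MISS  vc=[3]
4: 0x1a (blk 3, set 1) → VC-HIT  vc=[5]
5: 0x19 (blk 3, set 1) → L1-HIT  vc=[5]
6: 0x18 (blk 3, set 1) → L1-HIT  vc=[5]
7: 0x1e (blk 3, set 1) → L1-HIT  vc=[5]
8: 0x1f (blk 3, set 1) → L1-HIT  vc=[5]
9: 0x1a (blk 3, set 1) → L1-HIT  vc=[5]
10: 0x1c (blk 3, set 1) → L1-HIT  vc=[5]
11: 0x2e (blk 5, set 1) → VC-HIT  vc=[3]
12: 0x19 (blk 3, set 1) → VC-HIT  vc=[5]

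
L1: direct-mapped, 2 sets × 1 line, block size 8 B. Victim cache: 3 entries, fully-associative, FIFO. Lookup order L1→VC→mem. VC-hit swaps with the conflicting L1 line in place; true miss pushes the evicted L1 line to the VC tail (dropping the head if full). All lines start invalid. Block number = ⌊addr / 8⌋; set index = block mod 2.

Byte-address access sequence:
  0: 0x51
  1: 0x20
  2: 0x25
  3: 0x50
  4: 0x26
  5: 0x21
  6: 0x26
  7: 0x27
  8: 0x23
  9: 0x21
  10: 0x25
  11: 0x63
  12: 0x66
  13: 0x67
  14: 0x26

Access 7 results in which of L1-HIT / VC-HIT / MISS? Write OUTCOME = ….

OUTCOME = L1-HIT

  [0] addr=0x51 blk=10 s=0: MISS | VC []
  [1] addr=0x20 blk=4 s=0: MISS | VC [10]
  [2] addr=0x25 blk=4 s=0: L1-HIT | VC [10]
  [3] addr=0x50 blk=10 s=0: VC-HIT | VC [4]
  [4] addr=0x26 blk=4 s=0: VC-HIT | VC [10]
  [5] addr=0x21 blk=4 s=0: L1-HIT | VC [10]
  [6] addr=0x26 blk=4 s=0: L1-HIT | VC [10]
  [7] addr=0x27 blk=4 s=0: L1-HIT | VC [10]
  [8] addr=0x23 blk=4 s=0: L1-HIT | VC [10]
  [9] addr=0x21 blk=4 s=0: L1-HIT | VC [10]
  [10] addr=0x25 blk=4 s=0: L1-HIT | VC [10]
  [11] addr=0x63 blk=12 s=0: MISS | VC [10, 4]
  [12] addr=0x66 blk=12 s=0: L1-HIT | VC [10, 4]
  [13] addr=0x67 blk=12 s=0: L1-HIT | VC [10, 4]
  [14] addr=0x26 blk=4 s=0: VC-HIT | VC [10, 12]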